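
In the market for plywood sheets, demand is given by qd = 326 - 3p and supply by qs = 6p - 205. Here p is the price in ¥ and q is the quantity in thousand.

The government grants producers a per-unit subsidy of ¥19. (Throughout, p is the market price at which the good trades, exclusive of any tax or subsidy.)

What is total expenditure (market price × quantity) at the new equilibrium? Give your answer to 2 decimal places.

8664.33

Initially, 326 - 3p = 6p - 205, so 531 = 9p and p = 59, q = 149.
Since sellers receive the price plus the subsidy, the effective supply curve becomes qs = 6p - 91.
Equate the new curves: 326 - 3p = 6p - 91, giving 417 = 9p, p = 139/3 ≈ 46.3333, q = 187.
New expenditure = 46.3333 × 187 = 8664.33.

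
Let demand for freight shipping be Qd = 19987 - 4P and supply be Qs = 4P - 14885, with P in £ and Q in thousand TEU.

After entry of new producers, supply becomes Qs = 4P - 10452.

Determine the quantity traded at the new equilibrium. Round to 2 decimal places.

4767.50

Initially, 19987 - 4P = 4P - 14885, so 34872 = 8P and P = 4359, Q = 2551.
After the shift, demand is Qd = 19987 - 4P and supply is Qs = 4P - 10452.
New equilibrium: 19987 - 4P = 4P - 10452 ⇒ 30439 = 8P ⇒ P = 3804.875, Q = 4767.5.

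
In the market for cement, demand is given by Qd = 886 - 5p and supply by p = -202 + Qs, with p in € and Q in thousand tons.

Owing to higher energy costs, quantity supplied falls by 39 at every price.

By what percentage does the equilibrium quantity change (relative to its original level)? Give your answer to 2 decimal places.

-10.28

Original equilibrium: 886 - 5p = p + 202 gives 684 = 6p, so p = 114 and Q = 316.
The shock moves the curves to Qd = 886 - 5p and Qs = p + 163.
Equate the new curves: 886 - 5p = p + 163, giving 723 = 6p, p = 120.5, Q = 283.5.
%ΔQ = (283.5 − 316) / 316 × 100 = -10.28%.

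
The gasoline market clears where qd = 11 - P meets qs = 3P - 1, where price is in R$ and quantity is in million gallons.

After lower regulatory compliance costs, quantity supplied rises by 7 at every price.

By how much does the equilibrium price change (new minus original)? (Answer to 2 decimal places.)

-1.75

Initially, 11 - P = 3P - 1, so 12 = 4P and P = 3, q = 8.
After the shift, demand is qd = 11 - P and supply is qs = 3P + 6.
Equate the new curves: 11 - P = 3P + 6, giving 5 = 4P, P = 1.25, q = 9.75.
ΔP = 1.25 − 3 = -1.75.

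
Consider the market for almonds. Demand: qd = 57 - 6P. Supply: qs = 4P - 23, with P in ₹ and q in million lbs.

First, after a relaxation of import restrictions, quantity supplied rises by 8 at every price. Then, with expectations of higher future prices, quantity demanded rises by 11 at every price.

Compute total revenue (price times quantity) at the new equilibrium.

Before the shock: 57 - 6P = 4P - 23 ⇒ 80 = 10P ⇒ P = 8, q = 9.
The shock moves the curves to qd = 68 - 6P and qs = 4P - 15.
Clearing the new market: 68 - 6P = 4P - 15, so P = 8.3 and q = 18.2.
New expenditure = 8.3 × 18.2 = 151.06.

151.06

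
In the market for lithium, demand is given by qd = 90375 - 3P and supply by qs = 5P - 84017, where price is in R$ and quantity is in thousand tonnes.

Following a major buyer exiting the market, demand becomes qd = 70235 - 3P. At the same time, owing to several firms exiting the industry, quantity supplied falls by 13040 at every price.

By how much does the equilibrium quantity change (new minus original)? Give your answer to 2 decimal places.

Before the shock: 90375 - 3P = 5P - 84017 ⇒ 174392 = 8P ⇒ P = 21799, q = 24978.
The new curves are qd = 70235 - 3P (demand) and qs = 5P - 97057 (supply).
New equilibrium: 70235 - 3P = 5P - 97057 ⇒ 167292 = 8P ⇒ P = 20911.5, q = 7500.5.
Δq = 7500.5 − 24978 = -17477.50.

-17477.50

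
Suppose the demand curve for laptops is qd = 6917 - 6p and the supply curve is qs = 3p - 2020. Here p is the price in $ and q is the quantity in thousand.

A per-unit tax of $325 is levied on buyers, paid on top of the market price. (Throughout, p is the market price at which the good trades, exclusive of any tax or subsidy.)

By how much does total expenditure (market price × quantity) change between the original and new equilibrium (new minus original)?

-712400

Original equilibrium: 6917 - 6p = 3p - 2020 gives 8937 = 9p, so p = 993 and q = 959.
Since buyers pay the price plus the tax, the effective demand curve becomes qd = 4967 - 6p.
New equilibrium: 4967 - 6p = 3p - 2020 ⇒ 6987 = 9p ⇒ p = 2329/3 ≈ 776.3333, q = 309.
Expenditure moves from 993×959 = 952287 to 776.3333×309 = 239887; change = -712400.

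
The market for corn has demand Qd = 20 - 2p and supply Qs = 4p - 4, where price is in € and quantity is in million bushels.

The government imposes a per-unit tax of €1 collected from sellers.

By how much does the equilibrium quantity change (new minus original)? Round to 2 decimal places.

Initially, 20 - 2p = 4p - 4, so 24 = 6p and p = 4, Q = 12.
Since sellers keep the price net of the tax, the effective supply curve becomes Qs = 4p - 8.
Clearing the new market: 20 - 2p = 4p - 8, so p = 14/3 ≈ 4.6667 and Q = 32/3 ≈ 10.6667.
ΔQ = 10.6667 − 12 = -1.33.

-1.33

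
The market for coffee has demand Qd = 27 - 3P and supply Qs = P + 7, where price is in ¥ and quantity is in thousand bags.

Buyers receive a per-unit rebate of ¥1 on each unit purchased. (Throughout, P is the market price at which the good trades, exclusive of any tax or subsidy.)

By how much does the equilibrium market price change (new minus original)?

+0.75

Original equilibrium: 27 - 3P = P + 7 gives 20 = 4P, so P = 5 and Q = 12.
Since buyers' out-of-pocket price is the market price minus the rebate, the effective demand curve becomes Qd = 30 - 3P.
Clearing the new market: 30 - 3P = P + 7, so P = 5.75 and Q = 12.75.
ΔP = 5.75 − 5 = +0.75.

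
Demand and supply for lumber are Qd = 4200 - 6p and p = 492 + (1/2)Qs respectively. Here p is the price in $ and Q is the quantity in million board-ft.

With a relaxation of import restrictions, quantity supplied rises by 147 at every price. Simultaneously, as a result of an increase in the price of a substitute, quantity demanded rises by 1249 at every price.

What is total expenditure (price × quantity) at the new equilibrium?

577133.375

Original equilibrium: 4200 - 6p = 2p - 984 gives 5184 = 8p, so p = 648 and Q = 312.
The shock moves the curves to Qd = 5449 - 6p and Qs = 2p - 837.
Clearing the new market: 5449 - 6p = 2p - 837, so p = 785.75 and Q = 734.5.
New expenditure = 785.75 × 734.5 = 577133.375.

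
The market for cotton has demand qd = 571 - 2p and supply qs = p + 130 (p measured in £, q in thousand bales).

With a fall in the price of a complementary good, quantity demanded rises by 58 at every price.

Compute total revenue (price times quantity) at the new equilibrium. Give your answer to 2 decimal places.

49290.11

Solve the original market: 571 - 2p = p + 130, hence p = 147 and q = 277.
With the change applied: demand qd = 629 - 2p, supply qs = p + 130.
New equilibrium: 629 - 2p = p + 130 ⇒ 499 = 3p ⇒ p = 499/3 ≈ 166.3333, q = 889/3 ≈ 296.3333.
New expenditure = 166.3333 × 296.3333 = 49290.11.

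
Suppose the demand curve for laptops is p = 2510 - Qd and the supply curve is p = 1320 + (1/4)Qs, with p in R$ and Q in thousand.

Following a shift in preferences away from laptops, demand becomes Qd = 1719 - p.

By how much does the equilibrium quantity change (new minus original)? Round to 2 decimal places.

-632.80

Initially, 2510 - p = 4p - 5280, so 7790 = 5p and p = 1558, Q = 952.
The shock moves the curves to Qd = 1719 - p and Qs = 4p - 5280.
Setting them equal: 1719 - p = 4p - 5280 → 6999 = 5p, so p = 1399.8 and Q = 319.2.
ΔQ = 319.2 − 952 = -632.80.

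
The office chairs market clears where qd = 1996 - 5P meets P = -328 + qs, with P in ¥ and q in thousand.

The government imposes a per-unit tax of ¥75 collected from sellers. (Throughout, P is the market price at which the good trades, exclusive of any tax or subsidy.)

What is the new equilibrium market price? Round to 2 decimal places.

290.50

Solve the original market: 1996 - 5P = P + 328, hence P = 278 and q = 606.
Since sellers keep the price net of the tax, the effective supply curve becomes qs = P + 253.
Clearing the new market: 1996 - 5P = P + 253, so P = 290.5 and q = 543.5.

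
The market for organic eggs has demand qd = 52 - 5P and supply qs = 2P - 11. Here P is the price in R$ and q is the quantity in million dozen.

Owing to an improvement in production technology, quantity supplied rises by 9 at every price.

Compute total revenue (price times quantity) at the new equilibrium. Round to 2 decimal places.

Original equilibrium: 52 - 5P = 2P - 11 gives 63 = 7P, so P = 9 and q = 7.
The new curves are qd = 52 - 5P (demand) and qs = 2P - 2 (supply).
Clearing the new market: 52 - 5P = 2P - 2, so P = 54/7 ≈ 7.7143 and q = 94/7 ≈ 13.4286.
New expenditure = 7.7143 × 13.4286 = 103.59.

103.59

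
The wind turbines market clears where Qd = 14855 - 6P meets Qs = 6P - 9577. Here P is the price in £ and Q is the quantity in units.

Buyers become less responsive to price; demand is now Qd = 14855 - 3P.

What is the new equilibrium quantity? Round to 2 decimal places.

Original equilibrium: 14855 - 6P = 6P - 9577 gives 24432 = 12P, so P = 2036 and Q = 2639.
The new curves are Qd = 14855 - 3P (demand) and Qs = 6P - 9577 (supply).
Setting them equal: 14855 - 3P = 6P - 9577 → 24432 = 9P, so P = 8144/3 ≈ 2714.6667 and Q = 6711.

6711.00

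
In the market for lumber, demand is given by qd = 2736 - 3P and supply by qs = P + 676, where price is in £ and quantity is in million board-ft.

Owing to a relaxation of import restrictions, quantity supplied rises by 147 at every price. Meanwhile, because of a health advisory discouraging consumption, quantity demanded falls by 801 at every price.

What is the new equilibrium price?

278

Before the shock: 2736 - 3P = P + 676 ⇒ 2060 = 4P ⇒ P = 515, q = 1191.
With the change applied: demand qd = 1935 - 3P, supply qs = P + 823.
Equate the new curves: 1935 - 3P = P + 823, giving 1112 = 4P, P = 278, q = 1101.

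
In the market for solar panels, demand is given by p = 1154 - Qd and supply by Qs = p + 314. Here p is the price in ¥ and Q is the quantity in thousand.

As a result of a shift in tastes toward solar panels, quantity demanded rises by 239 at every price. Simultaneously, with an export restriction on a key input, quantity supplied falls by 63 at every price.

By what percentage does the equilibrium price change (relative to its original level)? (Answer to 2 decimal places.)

Initially, 1154 - p = p + 314, so 840 = 2p and p = 420, Q = 734.
After the shift, demand is Qd = 1393 - p and supply is Qs = p + 251.
Setting them equal: 1393 - p = p + 251 → 1142 = 2p, so p = 571 and Q = 822.
%Δp = (571 − 420) / 420 × 100 = +35.95%.

+35.95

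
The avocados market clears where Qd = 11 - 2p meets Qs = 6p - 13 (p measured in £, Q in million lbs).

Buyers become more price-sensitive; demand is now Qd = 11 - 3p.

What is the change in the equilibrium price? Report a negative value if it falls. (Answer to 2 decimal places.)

-0.33

Before the shock: 11 - 2p = 6p - 13 ⇒ 24 = 8p ⇒ p = 3, Q = 5.
The shock moves the curves to Qd = 11 - 3p and Qs = 6p - 13.
Equate the new curves: 11 - 3p = 6p - 13, giving 24 = 9p, p = 8/3 ≈ 2.6667, Q = 3.
Δp = 2.6667 − 3 = -0.33.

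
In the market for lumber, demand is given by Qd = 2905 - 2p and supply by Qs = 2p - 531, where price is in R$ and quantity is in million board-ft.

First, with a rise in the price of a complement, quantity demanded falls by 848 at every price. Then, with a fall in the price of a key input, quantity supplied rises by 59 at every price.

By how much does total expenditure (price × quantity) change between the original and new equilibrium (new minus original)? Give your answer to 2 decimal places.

Initially, 2905 - 2p = 2p - 531, so 3436 = 4p and p = 859, Q = 1187.
After the shift, demand is Qd = 2057 - 2p and supply is Qs = 2p - 472.
Equate the new curves: 2057 - 2p = 2p - 472, giving 2529 = 4p, p = 632.25, Q = 792.5.
Expenditure moves from 859×1187 = 1019633 to 632.25×792.5 = 501058.125; change = -518574.88.

-518574.88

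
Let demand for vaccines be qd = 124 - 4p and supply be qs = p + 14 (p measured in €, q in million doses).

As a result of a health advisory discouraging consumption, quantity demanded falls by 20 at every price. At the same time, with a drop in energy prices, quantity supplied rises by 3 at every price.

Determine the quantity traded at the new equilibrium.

34.4

Initially, 124 - 4p = p + 14, so 110 = 5p and p = 22, q = 36.
With the change applied: demand qd = 104 - 4p, supply qs = p + 17.
Clearing the new market: 104 - 4p = p + 17, so p = 17.4 and q = 34.4.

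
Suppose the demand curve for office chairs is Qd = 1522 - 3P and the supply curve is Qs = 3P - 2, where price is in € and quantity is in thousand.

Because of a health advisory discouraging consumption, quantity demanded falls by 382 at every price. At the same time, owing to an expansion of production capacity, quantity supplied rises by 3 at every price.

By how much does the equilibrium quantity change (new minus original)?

Solve the original market: 1522 - 3P = 3P - 2, hence P = 254 and Q = 760.
After the shift, demand is Qd = 1140 - 3P and supply is Qs = 3P + 1.
New equilibrium: 1140 - 3P = 3P + 1 ⇒ 1139 = 6P ⇒ P = 1139/6 ≈ 189.8333, Q = 570.5.
ΔQ = 570.5 − 760 = -189.5.

-189.5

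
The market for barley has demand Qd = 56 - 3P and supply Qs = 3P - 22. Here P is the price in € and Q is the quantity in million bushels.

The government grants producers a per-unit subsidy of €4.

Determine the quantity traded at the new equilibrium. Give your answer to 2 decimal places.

23.00

Initially, 56 - 3P = 3P - 22, so 78 = 6P and P = 13, Q = 17.
Since sellers receive the price plus the subsidy, the effective supply curve becomes Qs = 3P - 10.
New equilibrium: 56 - 3P = 3P - 10 ⇒ 66 = 6P ⇒ P = 11, Q = 23.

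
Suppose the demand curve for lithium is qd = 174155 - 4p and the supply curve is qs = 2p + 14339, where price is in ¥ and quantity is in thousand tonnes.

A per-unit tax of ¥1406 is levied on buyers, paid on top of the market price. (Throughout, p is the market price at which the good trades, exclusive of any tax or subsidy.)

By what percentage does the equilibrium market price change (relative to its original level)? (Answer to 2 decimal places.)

Before the shock: 174155 - 4p = 2p + 14339 ⇒ 159816 = 6p ⇒ p = 26636, q = 67611.
Since buyers pay the price plus the tax, the effective demand curve becomes qd = 168531 - 4p.
New equilibrium: 168531 - 4p = 2p + 14339 ⇒ 154192 = 6p ⇒ p = 77096/3 ≈ 25698.6667, q = 197209/3 ≈ 65736.3333.
%Δp = (25698.6667 − 26636) / 26636 × 100 = -3.52%.

-3.52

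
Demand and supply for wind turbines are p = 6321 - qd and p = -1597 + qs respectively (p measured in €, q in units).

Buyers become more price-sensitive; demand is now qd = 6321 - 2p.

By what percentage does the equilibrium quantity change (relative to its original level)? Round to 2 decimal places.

-19.89

Solve the original market: 6321 - p = p + 1597, hence p = 2362 and q = 3959.
The shock moves the curves to qd = 6321 - 2p and qs = p + 1597.
Equate the new curves: 6321 - 2p = p + 1597, giving 4724 = 3p, p = 4724/3 ≈ 1574.6667, q = 9515/3 ≈ 3171.6667.
%Δq = (3171.6667 − 3959) / 3959 × 100 = -19.89%.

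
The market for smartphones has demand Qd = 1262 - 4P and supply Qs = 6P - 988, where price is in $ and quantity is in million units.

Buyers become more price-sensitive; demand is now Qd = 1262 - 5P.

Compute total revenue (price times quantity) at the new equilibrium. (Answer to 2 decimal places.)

Before the shock: 1262 - 4P = 6P - 988 ⇒ 2250 = 10P ⇒ P = 225, Q = 362.
The shock moves the curves to Qd = 1262 - 5P and Qs = 6P - 988.
Equate the new curves: 1262 - 5P = 6P - 988, giving 2250 = 11P, P = 2250/11 ≈ 204.5455, Q = 2632/11 ≈ 239.2727.
New expenditure = 204.5455 × 239.2727 = 48942.15.

48942.15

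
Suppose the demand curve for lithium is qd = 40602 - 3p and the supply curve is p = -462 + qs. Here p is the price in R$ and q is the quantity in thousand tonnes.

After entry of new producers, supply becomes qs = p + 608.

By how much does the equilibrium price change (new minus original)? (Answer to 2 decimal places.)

-36.50

Before the shock: 40602 - 3p = p + 462 ⇒ 40140 = 4p ⇒ p = 10035, q = 10497.
The new curves are qd = 40602 - 3p (demand) and qs = p + 608 (supply).
Clearing the new market: 40602 - 3p = p + 608, so p = 9998.5 and q = 10606.5.
Δp = 9998.5 − 10035 = -36.50.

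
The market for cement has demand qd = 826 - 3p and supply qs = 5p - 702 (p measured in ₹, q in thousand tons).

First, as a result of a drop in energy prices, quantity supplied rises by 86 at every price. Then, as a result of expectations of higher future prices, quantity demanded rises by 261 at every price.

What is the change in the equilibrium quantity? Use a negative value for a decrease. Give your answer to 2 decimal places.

Before the shock: 826 - 3p = 5p - 702 ⇒ 1528 = 8p ⇒ p = 191, q = 253.
The shock moves the curves to qd = 1087 - 3p and qs = 5p - 616.
Clearing the new market: 1087 - 3p = 5p - 616, so p = 212.875 and q = 448.375.
Δq = 448.375 − 253 = +195.38.

+195.38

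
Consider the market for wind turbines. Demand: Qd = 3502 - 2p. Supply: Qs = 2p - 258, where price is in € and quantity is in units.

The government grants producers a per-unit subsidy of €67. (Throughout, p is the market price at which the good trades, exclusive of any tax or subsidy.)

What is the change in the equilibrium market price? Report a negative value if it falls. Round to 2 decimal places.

-33.50

Original equilibrium: 3502 - 2p = 2p - 258 gives 3760 = 4p, so p = 940 and Q = 1622.
Since sellers receive the price plus the subsidy, the effective supply curve becomes Qs = 2p - 124.
Equate the new curves: 3502 - 2p = 2p - 124, giving 3626 = 4p, p = 906.5, Q = 1689.
Δp = 906.5 − 940 = -33.50.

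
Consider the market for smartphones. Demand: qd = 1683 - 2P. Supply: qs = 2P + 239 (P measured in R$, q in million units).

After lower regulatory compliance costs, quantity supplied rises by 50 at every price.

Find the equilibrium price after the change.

348.5

Before the shock: 1683 - 2P = 2P + 239 ⇒ 1444 = 4P ⇒ P = 361, q = 961.
The new curves are qd = 1683 - 2P (demand) and qs = 2P + 289 (supply).
New equilibrium: 1683 - 2P = 2P + 289 ⇒ 1394 = 4P ⇒ P = 348.5, q = 986.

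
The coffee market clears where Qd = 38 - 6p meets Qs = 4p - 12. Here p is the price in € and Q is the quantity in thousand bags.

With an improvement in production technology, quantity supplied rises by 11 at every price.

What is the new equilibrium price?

Before the shock: 38 - 6p = 4p - 12 ⇒ 50 = 10p ⇒ p = 5, Q = 8.
With the change applied: demand Qd = 38 - 6p, supply Qs = 4p - 1.
Clearing the new market: 38 - 6p = 4p - 1, so p = 3.9 and Q = 14.6.

3.9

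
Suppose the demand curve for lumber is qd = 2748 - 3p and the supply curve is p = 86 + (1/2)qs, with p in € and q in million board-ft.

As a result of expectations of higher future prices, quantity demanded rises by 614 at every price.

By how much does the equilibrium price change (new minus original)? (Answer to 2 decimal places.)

Solve the original market: 2748 - 3p = 2p - 172, hence p = 584 and q = 996.
The new curves are qd = 3362 - 3p (demand) and qs = 2p - 172 (supply).
Equate the new curves: 3362 - 3p = 2p - 172, giving 3534 = 5p, p = 706.8, q = 1241.6.
Δp = 706.8 − 584 = +122.80.

+122.80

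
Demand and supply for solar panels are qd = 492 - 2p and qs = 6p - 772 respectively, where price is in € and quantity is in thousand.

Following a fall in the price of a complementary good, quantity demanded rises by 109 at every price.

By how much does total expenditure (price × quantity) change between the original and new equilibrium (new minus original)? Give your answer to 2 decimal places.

Before the shock: 492 - 2p = 6p - 772 ⇒ 1264 = 8p ⇒ p = 158, q = 176.
After the shift, demand is qd = 601 - 2p and supply is qs = 6p - 772.
Equate the new curves: 601 - 2p = 6p - 772, giving 1373 = 8p, p = 171.625, q = 257.75.
Expenditure moves from 158×176 = 27808 to 171.625×257.75 = 44236.34375; change = +16428.34.

+16428.34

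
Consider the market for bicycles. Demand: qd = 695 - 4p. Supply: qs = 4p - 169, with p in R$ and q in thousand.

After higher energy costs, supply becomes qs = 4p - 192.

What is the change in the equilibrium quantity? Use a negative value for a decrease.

Original equilibrium: 695 - 4p = 4p - 169 gives 864 = 8p, so p = 108 and q = 263.
After the shift, demand is qd = 695 - 4p and supply is qs = 4p - 192.
Setting them equal: 695 - 4p = 4p - 192 → 887 = 8p, so p = 110.875 and q = 251.5.
Δq = 251.5 − 263 = -11.5.

-11.5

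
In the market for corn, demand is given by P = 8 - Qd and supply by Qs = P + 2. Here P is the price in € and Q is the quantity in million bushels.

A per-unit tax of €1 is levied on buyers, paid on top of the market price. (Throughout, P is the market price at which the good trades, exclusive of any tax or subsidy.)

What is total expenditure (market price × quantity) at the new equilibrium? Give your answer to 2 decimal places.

Initially, 8 - P = P + 2, so 6 = 2P and P = 3, Q = 5.
Since buyers pay the price plus the tax, the effective demand curve becomes Qd = 7 - P.
New equilibrium: 7 - P = P + 2 ⇒ 5 = 2P ⇒ P = 2.5, Q = 4.5.
New expenditure = 2.5 × 4.5 = 11.25.

11.25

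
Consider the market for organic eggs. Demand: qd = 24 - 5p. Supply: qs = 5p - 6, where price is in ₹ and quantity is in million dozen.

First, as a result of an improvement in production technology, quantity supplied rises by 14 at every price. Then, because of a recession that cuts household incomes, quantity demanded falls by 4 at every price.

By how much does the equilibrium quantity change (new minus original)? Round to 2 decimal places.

+5.00

Solve the original market: 24 - 5p = 5p - 6, hence p = 3 and q = 9.
After the shift, demand is qd = 20 - 5p and supply is qs = 5p + 8.
Setting them equal: 20 - 5p = 5p + 8 → 12 = 10p, so p = 1.2 and q = 14.
Δq = 14 − 9 = +5.00.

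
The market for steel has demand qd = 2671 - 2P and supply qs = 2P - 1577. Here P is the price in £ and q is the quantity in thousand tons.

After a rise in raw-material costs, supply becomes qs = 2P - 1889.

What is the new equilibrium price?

Solve the original market: 2671 - 2P = 2P - 1577, hence P = 1062 and q = 547.
After the shift, demand is qd = 2671 - 2P and supply is qs = 2P - 1889.
Equate the new curves: 2671 - 2P = 2P - 1889, giving 4560 = 4P, P = 1140, q = 391.

1140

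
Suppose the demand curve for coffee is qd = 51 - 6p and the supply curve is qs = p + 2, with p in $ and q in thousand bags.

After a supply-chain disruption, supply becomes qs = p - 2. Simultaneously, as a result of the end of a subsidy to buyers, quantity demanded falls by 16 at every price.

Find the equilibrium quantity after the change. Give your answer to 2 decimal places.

Original equilibrium: 51 - 6p = p + 2 gives 49 = 7p, so p = 7 and q = 9.
With the change applied: demand qd = 35 - 6p, supply qs = p - 2.
Equate the new curves: 35 - 6p = p - 2, giving 37 = 7p, p = 37/7 ≈ 5.2857, q = 23/7 ≈ 3.2857.

3.29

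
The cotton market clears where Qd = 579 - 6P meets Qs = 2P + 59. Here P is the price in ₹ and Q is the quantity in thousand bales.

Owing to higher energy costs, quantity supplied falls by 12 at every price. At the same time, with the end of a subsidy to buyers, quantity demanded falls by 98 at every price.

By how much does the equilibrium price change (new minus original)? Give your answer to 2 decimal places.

-10.75

Original equilibrium: 579 - 6P = 2P + 59 gives 520 = 8P, so P = 65 and Q = 189.
After the shift, demand is Qd = 481 - 6P and supply is Qs = 2P + 47.
Equate the new curves: 481 - 6P = 2P + 47, giving 434 = 8P, P = 54.25, Q = 155.5.
ΔP = 54.25 − 65 = -10.75.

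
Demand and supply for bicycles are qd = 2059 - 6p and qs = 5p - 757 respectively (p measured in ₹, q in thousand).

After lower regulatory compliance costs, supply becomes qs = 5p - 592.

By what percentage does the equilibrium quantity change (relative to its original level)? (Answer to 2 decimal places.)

+17.21

Solve the original market: 2059 - 6p = 5p - 757, hence p = 256 and q = 523.
With the change applied: demand qd = 2059 - 6p, supply qs = 5p - 592.
Equate the new curves: 2059 - 6p = 5p - 592, giving 2651 = 11p, p = 241, q = 613.
%Δq = (613 − 523) / 523 × 100 = +17.21%.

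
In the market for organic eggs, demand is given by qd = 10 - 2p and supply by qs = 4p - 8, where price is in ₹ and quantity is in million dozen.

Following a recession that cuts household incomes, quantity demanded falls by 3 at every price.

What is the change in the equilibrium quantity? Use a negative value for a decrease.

Original equilibrium: 10 - 2p = 4p - 8 gives 18 = 6p, so p = 3 and q = 4.
The shock moves the curves to qd = 7 - 2p and qs = 4p - 8.
Equate the new curves: 7 - 2p = 4p - 8, giving 15 = 6p, p = 2.5, q = 2.
Δq = 2 − 4 = -2.

-2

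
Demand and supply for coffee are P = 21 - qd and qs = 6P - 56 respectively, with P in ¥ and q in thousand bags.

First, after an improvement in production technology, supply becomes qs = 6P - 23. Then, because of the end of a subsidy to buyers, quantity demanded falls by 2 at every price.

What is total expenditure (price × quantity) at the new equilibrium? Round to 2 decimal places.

78.00

Solve the original market: 21 - P = 6P - 56, hence P = 11 and q = 10.
The shock moves the curves to qd = 19 - P and qs = 6P - 23.
New equilibrium: 19 - P = 6P - 23 ⇒ 42 = 7P ⇒ P = 6, q = 13.
New expenditure = 6 × 13 = 78.00.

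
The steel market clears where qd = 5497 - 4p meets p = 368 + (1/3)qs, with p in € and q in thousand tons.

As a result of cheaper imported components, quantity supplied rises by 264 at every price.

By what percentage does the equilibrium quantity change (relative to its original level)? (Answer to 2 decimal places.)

+8.75

Before the shock: 5497 - 4p = 3p - 1104 ⇒ 6601 = 7p ⇒ p = 943, q = 1725.
After the shift, demand is qd = 5497 - 4p and supply is qs = 3p - 840.
Equate the new curves: 5497 - 4p = 3p - 840, giving 6337 = 7p, p = 6337/7 ≈ 905.2857, q = 13131/7 ≈ 1875.8571.
%Δq = (1875.8571 − 1725) / 1725 × 100 = +8.75%.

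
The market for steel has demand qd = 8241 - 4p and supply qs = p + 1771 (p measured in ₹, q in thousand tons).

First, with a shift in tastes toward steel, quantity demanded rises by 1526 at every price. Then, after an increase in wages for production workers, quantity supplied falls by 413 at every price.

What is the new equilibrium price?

Original equilibrium: 8241 - 4p = p + 1771 gives 6470 = 5p, so p = 1294 and q = 3065.
After the shift, demand is qd = 9767 - 4p and supply is qs = p + 1358.
Clearing the new market: 9767 - 4p = p + 1358, so p = 1681.8 and q = 3039.8.

1681.8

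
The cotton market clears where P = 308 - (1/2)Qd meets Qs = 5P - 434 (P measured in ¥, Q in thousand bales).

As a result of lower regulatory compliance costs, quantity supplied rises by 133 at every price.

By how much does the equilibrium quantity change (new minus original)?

Initially, 616 - 2P = 5P - 434, so 1050 = 7P and P = 150, Q = 316.
With the change applied: demand Qd = 616 - 2P, supply Qs = 5P - 301.
Clearing the new market: 616 - 2P = 5P - 301, so P = 131 and Q = 354.
ΔQ = 354 − 316 = +38.

+38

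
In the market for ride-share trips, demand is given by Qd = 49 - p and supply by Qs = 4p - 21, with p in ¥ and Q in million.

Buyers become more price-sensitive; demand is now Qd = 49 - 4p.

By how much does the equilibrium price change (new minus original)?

-5.25

Solve the original market: 49 - p = 4p - 21, hence p = 14 and Q = 35.
After the shift, demand is Qd = 49 - 4p and supply is Qs = 4p - 21.
New equilibrium: 49 - 4p = 4p - 21 ⇒ 70 = 8p ⇒ p = 8.75, Q = 14.
Δp = 8.75 − 14 = -5.25.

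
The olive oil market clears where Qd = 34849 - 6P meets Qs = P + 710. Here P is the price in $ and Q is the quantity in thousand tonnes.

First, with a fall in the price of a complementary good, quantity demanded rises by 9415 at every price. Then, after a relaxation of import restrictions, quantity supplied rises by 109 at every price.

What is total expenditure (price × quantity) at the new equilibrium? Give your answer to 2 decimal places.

43602820.61

Solve the original market: 34849 - 6P = P + 710, hence P = 4877 and Q = 5587.
The new curves are Qd = 44264 - 6P (demand) and Qs = P + 819 (supply).
New equilibrium: 44264 - 6P = P + 819 ⇒ 43445 = 7P ⇒ P = 43445/7 ≈ 6206.4286, Q = 49178/7 ≈ 7025.4286.
New expenditure = 6206.4286 × 7025.4286 = 43602820.61.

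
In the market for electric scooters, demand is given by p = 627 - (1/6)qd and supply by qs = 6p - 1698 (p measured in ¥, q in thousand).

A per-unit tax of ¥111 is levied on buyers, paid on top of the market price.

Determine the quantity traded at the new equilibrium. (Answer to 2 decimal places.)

Before the shock: 3762 - 6p = 6p - 1698 ⇒ 5460 = 12p ⇒ p = 455, q = 1032.
Since buyers pay the price plus the tax, the effective demand curve becomes qd = 3096 - 6p.
Setting them equal: 3096 - 6p = 6p - 1698 → 4794 = 12p, so p = 399.5 and q = 699.

699.00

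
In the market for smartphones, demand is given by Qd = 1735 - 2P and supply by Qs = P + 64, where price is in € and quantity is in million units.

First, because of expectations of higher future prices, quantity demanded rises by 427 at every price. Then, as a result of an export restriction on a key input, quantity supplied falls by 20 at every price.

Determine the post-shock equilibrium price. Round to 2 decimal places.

706.00

Solve the original market: 1735 - 2P = P + 64, hence P = 557 and Q = 621.
The shock moves the curves to Qd = 2162 - 2P and Qs = P + 44.
New equilibrium: 2162 - 2P = P + 44 ⇒ 2118 = 3P ⇒ P = 706, Q = 750.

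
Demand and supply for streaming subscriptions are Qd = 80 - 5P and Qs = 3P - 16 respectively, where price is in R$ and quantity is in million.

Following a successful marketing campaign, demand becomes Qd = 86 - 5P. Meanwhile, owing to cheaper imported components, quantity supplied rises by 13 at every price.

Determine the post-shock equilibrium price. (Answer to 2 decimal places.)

Before the shock: 80 - 5P = 3P - 16 ⇒ 96 = 8P ⇒ P = 12, Q = 20.
With the change applied: demand Qd = 86 - 5P, supply Qs = 3P - 3.
Equate the new curves: 86 - 5P = 3P - 3, giving 89 = 8P, P = 11.125, Q = 30.375.

11.13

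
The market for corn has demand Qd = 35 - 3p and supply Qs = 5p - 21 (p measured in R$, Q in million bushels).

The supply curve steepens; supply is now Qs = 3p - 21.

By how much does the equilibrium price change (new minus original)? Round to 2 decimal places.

Solve the original market: 35 - 3p = 5p - 21, hence p = 7 and Q = 14.
The shock moves the curves to Qd = 35 - 3p and Qs = 3p - 21.
Setting them equal: 35 - 3p = 3p - 21 → 56 = 6p, so p = 28/3 ≈ 9.3333 and Q = 7.
Δp = 9.3333 − 7 = +2.33.

+2.33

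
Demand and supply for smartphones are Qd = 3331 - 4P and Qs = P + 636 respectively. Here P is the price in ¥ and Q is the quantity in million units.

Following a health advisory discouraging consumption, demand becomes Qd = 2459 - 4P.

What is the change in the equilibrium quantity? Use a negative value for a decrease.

-174.4

Solve the original market: 3331 - 4P = P + 636, hence P = 539 and Q = 1175.
The shock moves the curves to Qd = 2459 - 4P and Qs = P + 636.
New equilibrium: 2459 - 4P = P + 636 ⇒ 1823 = 5P ⇒ P = 364.6, Q = 1000.6.
ΔQ = 1000.6 − 1175 = -174.4.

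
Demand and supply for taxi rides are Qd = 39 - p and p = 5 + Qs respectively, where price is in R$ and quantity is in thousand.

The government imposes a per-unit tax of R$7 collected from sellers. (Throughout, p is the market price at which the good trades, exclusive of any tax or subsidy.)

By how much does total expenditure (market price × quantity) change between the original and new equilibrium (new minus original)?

-29.75

Before the shock: 39 - p = p - 5 ⇒ 44 = 2p ⇒ p = 22, Q = 17.
Since sellers keep the price net of the tax, the effective supply curve becomes Qs = p - 12.
Clearing the new market: 39 - p = p - 12, so p = 25.5 and Q = 13.5.
Expenditure moves from 22×17 = 374 to 25.5×13.5 = 344.25; change = -29.75.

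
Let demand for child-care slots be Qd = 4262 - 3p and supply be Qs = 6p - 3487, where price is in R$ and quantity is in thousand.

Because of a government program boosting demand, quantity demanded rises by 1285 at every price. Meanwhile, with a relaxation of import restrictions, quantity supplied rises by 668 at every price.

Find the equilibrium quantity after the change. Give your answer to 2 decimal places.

Solve the original market: 4262 - 3p = 6p - 3487, hence p = 861 and Q = 1679.
With the change applied: demand Qd = 5547 - 3p, supply Qs = 6p - 2819.
Equate the new curves: 5547 - 3p = 6p - 2819, giving 8366 = 9p, p = 8366/9 ≈ 929.5556, Q = 8275/3 ≈ 2758.3333.

2758.33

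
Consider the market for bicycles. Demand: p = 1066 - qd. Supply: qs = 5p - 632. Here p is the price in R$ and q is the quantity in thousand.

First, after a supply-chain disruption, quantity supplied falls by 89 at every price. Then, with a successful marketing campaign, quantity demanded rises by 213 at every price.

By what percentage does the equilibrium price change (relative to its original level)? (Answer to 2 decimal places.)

+17.79

Solve the original market: 1066 - p = 5p - 632, hence p = 283 and q = 783.
The new curves are qd = 1279 - p (demand) and qs = 5p - 721 (supply).
Clearing the new market: 1279 - p = 5p - 721, so p = 1000/3 ≈ 333.3333 and q = 2837/3 ≈ 945.6667.
%Δp = (333.3333 − 283) / 283 × 100 = +17.79%.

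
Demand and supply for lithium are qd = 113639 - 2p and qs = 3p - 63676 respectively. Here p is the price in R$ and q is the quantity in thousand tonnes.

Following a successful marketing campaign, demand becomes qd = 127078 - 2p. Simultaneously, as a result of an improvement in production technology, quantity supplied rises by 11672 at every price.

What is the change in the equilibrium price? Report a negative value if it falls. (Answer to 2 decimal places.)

Before the shock: 113639 - 2p = 3p - 63676 ⇒ 177315 = 5p ⇒ p = 35463, q = 42713.
The shock moves the curves to qd = 127078 - 2p and qs = 3p - 52004.
Equate the new curves: 127078 - 2p = 3p - 52004, giving 179082 = 5p, p = 35816.4, q = 55445.2.
Δp = 35816.4 − 35463 = +353.40.

+353.40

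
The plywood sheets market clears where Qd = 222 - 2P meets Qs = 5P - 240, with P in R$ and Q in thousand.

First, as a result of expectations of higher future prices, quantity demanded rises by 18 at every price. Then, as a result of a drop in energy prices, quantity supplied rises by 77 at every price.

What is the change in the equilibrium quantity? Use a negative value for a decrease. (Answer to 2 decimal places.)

+34.86

Initially, 222 - 2P = 5P - 240, so 462 = 7P and P = 66, Q = 90.
The new curves are Qd = 240 - 2P (demand) and Qs = 5P - 163 (supply).
Setting them equal: 240 - 2P = 5P - 163 → 403 = 7P, so P = 403/7 ≈ 57.5714 and Q = 874/7 ≈ 124.8571.
ΔQ = 124.8571 − 90 = +34.86.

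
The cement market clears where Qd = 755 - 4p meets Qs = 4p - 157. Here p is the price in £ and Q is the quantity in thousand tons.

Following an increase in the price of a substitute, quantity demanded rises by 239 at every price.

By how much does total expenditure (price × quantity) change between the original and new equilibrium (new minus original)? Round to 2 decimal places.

Initially, 755 - 4p = 4p - 157, so 912 = 8p and p = 114, Q = 299.
The shock moves the curves to Qd = 994 - 4p and Qs = 4p - 157.
New equilibrium: 994 - 4p = 4p - 157 ⇒ 1151 = 8p ⇒ p = 143.875, Q = 418.5.
Expenditure moves from 114×299 = 34086 to 143.875×418.5 = 60211.6875; change = +26125.69.

+26125.69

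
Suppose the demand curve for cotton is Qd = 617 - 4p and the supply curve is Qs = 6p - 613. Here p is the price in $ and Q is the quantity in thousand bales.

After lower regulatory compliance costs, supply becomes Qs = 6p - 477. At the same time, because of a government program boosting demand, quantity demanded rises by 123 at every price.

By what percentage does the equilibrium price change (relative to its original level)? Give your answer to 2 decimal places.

-1.06

Before the shock: 617 - 4p = 6p - 613 ⇒ 1230 = 10p ⇒ p = 123, Q = 125.
The new curves are Qd = 740 - 4p (demand) and Qs = 6p - 477 (supply).
Setting them equal: 740 - 4p = 6p - 477 → 1217 = 10p, so p = 121.7 and Q = 253.2.
%Δp = (121.7 − 123) / 123 × 100 = -1.06%.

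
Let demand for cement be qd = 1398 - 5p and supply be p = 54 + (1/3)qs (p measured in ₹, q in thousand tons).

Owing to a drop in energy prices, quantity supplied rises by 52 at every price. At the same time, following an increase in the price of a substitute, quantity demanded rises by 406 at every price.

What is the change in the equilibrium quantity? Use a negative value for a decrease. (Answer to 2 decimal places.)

+184.75

Solve the original market: 1398 - 5p = 3p - 162, hence p = 195 and q = 423.
After the shift, demand is qd = 1804 - 5p and supply is qs = 3p - 110.
Clearing the new market: 1804 - 5p = 3p - 110, so p = 239.25 and q = 607.75.
Δq = 607.75 − 423 = +184.75.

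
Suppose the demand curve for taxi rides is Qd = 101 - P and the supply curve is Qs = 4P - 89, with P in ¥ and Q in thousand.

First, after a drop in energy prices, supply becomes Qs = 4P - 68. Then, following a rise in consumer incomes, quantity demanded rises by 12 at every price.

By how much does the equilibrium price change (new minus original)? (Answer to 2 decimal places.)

-1.80

Original equilibrium: 101 - P = 4P - 89 gives 190 = 5P, so P = 38 and Q = 63.
After the shift, demand is Qd = 113 - P and supply is Qs = 4P - 68.
New equilibrium: 113 - P = 4P - 68 ⇒ 181 = 5P ⇒ P = 36.2, Q = 76.8.
ΔP = 36.2 − 38 = -1.80.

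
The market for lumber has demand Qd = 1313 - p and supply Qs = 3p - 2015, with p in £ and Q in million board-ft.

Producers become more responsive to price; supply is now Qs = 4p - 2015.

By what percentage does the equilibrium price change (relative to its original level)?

Solve the original market: 1313 - p = 3p - 2015, hence p = 832 and Q = 481.
The shock moves the curves to Qd = 1313 - p and Qs = 4p - 2015.
Clearing the new market: 1313 - p = 4p - 2015, so p = 665.6 and Q = 647.4.
%Δp = (665.6 − 832) / 832 × 100 = -20%.

-20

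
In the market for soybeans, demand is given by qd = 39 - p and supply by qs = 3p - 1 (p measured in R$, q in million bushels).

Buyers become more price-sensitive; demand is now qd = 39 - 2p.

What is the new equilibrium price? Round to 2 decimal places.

Solve the original market: 39 - p = 3p - 1, hence p = 10 and q = 29.
The shock moves the curves to qd = 39 - 2p and qs = 3p - 1.
Clearing the new market: 39 - 2p = 3p - 1, so p = 8 and q = 23.

8.00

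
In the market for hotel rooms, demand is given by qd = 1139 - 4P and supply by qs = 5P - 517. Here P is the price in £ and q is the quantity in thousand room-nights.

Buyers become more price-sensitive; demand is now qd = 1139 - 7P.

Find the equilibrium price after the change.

Solve the original market: 1139 - 4P = 5P - 517, hence P = 184 and q = 403.
The new curves are qd = 1139 - 7P (demand) and qs = 5P - 517 (supply).
Equate the new curves: 1139 - 7P = 5P - 517, giving 1656 = 12P, P = 138, q = 173.

138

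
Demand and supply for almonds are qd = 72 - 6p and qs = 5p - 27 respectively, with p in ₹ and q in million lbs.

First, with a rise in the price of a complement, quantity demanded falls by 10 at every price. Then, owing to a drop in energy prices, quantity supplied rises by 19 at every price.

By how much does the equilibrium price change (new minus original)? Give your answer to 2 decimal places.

-2.64

Initially, 72 - 6p = 5p - 27, so 99 = 11p and p = 9, q = 18.
The shock moves the curves to qd = 62 - 6p and qs = 5p - 8.
Setting them equal: 62 - 6p = 5p - 8 → 70 = 11p, so p = 70/11 ≈ 6.3636 and q = 262/11 ≈ 23.8182.
Δp = 6.3636 − 9 = -2.64.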